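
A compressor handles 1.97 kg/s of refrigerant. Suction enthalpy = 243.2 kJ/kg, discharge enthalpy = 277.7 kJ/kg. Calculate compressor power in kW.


dh = 277.7 - 243.2 = 34.5 kJ/kg
W = m_dot * dh = 1.97 * 34.5 = 67.97 kW

67.97


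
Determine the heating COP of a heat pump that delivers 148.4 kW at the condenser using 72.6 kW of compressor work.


COP_hp = Q_cond / W
COP_hp = 148.4 / 72.6
COP_hp = 2.044

2.044


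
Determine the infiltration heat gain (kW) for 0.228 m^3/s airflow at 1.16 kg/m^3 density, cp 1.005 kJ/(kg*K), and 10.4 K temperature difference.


Q = V_dot * rho * cp * dT
Q = 0.228 * 1.16 * 1.005 * 10.4
Q = 2.764 kW

2.764


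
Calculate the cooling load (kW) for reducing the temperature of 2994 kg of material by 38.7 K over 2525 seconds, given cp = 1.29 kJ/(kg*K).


Q = m * cp * dT / t
Q = 2994 * 1.29 * 38.7 / 2525
Q = 59.196 kW

59.196


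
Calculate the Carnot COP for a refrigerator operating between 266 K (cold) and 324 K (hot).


dT = 324 - 266 = 58 K
COP_carnot = T_cold / dT = 266 / 58
COP_carnot = 4.586

4.586


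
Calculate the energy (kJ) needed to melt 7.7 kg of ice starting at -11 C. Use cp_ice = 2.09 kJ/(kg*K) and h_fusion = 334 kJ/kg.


Sensible heat = cp * dT = 2.09 * 11 = 22.99 kJ/kg
Total per kg = 22.99 + 334 = 356.99 kJ/kg
Q = m * total = 7.7 * 356.99
Q = 2748.8 kJ

2748.8


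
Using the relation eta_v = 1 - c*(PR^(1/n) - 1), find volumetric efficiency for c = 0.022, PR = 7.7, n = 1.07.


PR^(1/n) = 7.7^(1/1.07) = 6.73745698
eta_v = 1 - 0.022 * (6.73745698 - 1)
eta_v = 0.8738

0.8738


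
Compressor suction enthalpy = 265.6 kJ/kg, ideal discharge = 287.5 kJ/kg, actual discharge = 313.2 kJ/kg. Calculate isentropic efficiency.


dh_ideal = 287.5 - 265.6 = 21.9 kJ/kg
dh_actual = 313.2 - 265.6 = 47.6 kJ/kg
eta_s = dh_ideal / dh_actual = 21.9 / 47.6
eta_s = 0.4601

0.4601


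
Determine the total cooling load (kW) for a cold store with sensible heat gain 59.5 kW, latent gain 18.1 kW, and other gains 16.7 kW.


Q_total = Q_s + Q_l + Q_misc
Q_total = 59.5 + 18.1 + 16.7
Q_total = 94.3 kW

94.3


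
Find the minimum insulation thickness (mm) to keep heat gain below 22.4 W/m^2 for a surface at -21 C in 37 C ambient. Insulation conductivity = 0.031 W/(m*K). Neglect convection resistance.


dT = 37 - (-21) = 58 K
thickness = k * dT / q_max * 1000
thickness = 0.031 * 58 / 22.4 * 1000
thickness = 80.3 mm

80.3


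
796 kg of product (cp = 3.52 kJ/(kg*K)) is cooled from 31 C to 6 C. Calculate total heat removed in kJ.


dT = 31 - (6) = 25 K
Q = m * cp * dT = 796 * 3.52 * 25
Q = 70048 kJ

70048


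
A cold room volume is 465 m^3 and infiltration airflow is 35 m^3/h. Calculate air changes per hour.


ACH = flow / volume
ACH = 35 / 465
ACH = 0.075

0.075


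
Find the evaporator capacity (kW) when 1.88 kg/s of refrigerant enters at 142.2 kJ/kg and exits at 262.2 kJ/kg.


dh = 262.2 - 142.2 = 120.0 kJ/kg
Q_evap = m_dot * dh = 1.88 * 120.0
Q_evap = 225.6 kW

225.6


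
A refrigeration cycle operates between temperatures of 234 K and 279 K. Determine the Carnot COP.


dT = 279 - 234 = 45 K
COP_carnot = T_cold / dT = 234 / 45
COP_carnot = 5.2

5.2


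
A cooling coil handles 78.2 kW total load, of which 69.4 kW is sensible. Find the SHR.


SHR = Q_sensible / Q_total
SHR = 69.4 / 78.2
SHR = 0.887

0.887


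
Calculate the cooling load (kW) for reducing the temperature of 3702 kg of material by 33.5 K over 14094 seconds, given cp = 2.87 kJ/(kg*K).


Q = m * cp * dT / t
Q = 3702 * 2.87 * 33.5 / 14094
Q = 25.254 kW

25.254


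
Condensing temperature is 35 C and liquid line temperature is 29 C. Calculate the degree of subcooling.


Subcooling = T_cond - T_liquid
Subcooling = 35 - 29
Subcooling = 6 K

6


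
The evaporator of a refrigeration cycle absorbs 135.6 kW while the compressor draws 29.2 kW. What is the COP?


COP = Q_evap / W
COP = 135.6 / 29.2
COP = 4.644

4.644


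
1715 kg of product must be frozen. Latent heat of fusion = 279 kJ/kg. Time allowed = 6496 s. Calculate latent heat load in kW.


Q_lat = m * h_fg / t
Q_lat = 1715 * 279 / 6496
Q_lat = 73.66 kW

73.66


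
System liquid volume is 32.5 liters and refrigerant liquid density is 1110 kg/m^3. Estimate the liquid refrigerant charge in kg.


Charge = V * rho / 1000
Charge = 32.5 * 1110 / 1000
Charge = 36.08 kg

36.08


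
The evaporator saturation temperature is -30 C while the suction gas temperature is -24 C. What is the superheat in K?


Superheat = T_suction - T_evap
Superheat = -24 - (-30)
Superheat = 6 K

6


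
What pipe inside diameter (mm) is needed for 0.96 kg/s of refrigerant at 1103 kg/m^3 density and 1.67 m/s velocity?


A = m_dot / (rho * v) = 0.96 / (1103 * 1.67) = 0.0005211698091 m^2
d = sqrt(4*A/pi) * 1000
d = 25.8 mm

25.8


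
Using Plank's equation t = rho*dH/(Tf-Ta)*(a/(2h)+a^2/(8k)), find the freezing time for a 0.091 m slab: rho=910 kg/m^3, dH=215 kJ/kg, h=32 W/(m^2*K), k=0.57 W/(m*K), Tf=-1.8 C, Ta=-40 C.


dT = -1.8 - (-40) = 38.2 K
term1 = a/(2h) = 0.091/(2*32) = 0.001421875
term2 = a^2/(8k) = 0.091^2/(8*0.57) = 0.001816008772
t = rho*dH*1000/dT * (term1 + term2)
t = 910*215*1000/38.2 * (0.001421875 + 0.001816008772)
t = 16584 s

16584


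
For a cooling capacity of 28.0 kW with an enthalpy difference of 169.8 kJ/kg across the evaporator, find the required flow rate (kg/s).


m_dot = Q / dh
m_dot = 28.0 / 169.8
m_dot = 0.1649 kg/s

0.1649


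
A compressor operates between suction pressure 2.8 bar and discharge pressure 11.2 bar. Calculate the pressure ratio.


PR = P_high / P_low
PR = 11.2 / 2.8
PR = 4.0

4.0


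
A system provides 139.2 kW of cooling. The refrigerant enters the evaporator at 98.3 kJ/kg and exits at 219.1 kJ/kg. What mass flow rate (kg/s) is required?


dh = 219.1 - 98.3 = 120.8 kJ/kg
m_dot = Q / dh = 139.2 / 120.8 = 1.1523 kg/s

1.1523


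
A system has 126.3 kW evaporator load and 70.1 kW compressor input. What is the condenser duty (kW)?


Q_cond = Q_evap + W
Q_cond = 126.3 + 70.1
Q_cond = 196.4 kW

196.4


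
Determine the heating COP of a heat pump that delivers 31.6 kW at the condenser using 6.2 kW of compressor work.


COP_hp = Q_cond / W
COP_hp = 31.6 / 6.2
COP_hp = 5.097

5.097


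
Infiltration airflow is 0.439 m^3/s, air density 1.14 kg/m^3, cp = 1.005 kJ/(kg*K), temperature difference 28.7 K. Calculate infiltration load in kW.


Q = V_dot * rho * cp * dT
Q = 0.439 * 1.14 * 1.005 * 28.7
Q = 14.435 kW

14.435


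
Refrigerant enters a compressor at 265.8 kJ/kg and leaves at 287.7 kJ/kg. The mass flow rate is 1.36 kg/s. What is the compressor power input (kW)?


dh = 287.7 - 265.8 = 21.9 kJ/kg
W = m_dot * dh = 1.36 * 21.9 = 29.78 kW

29.78


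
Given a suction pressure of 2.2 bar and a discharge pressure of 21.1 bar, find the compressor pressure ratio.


PR = P_high / P_low
PR = 21.1 / 2.2
PR = 9.591

9.591


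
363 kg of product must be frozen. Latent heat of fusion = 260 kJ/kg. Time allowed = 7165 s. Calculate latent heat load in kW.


Q_lat = m * h_fg / t
Q_lat = 363 * 260 / 7165
Q_lat = 13.17 kW

13.17


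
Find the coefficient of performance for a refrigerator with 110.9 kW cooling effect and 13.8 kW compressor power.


COP = Q_evap / W
COP = 110.9 / 13.8
COP = 8.036

8.036


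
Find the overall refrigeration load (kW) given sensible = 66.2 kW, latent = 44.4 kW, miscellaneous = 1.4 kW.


Q_total = Q_s + Q_l + Q_misc
Q_total = 66.2 + 44.4 + 1.4
Q_total = 112.0 kW

112.0


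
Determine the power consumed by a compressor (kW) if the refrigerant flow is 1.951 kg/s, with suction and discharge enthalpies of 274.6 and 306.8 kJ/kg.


dh = 306.8 - 274.6 = 32.2 kJ/kg
W = m_dot * dh = 1.951 * 32.2 = 62.82 kW

62.82


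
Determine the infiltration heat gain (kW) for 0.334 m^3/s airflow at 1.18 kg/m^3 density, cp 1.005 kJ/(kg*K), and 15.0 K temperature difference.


Q = V_dot * rho * cp * dT
Q = 0.334 * 1.18 * 1.005 * 15.0
Q = 5.941 kW

5.941


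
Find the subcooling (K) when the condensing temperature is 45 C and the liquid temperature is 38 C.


Subcooling = T_cond - T_liquid
Subcooling = 45 - 38
Subcooling = 7 K

7


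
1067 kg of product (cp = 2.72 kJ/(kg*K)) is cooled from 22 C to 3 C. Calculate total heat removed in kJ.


dT = 22 - (3) = 19 K
Q = m * cp * dT = 1067 * 2.72 * 19
Q = 55143 kJ

55143


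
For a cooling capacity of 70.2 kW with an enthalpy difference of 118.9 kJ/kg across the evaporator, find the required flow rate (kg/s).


m_dot = Q / dh
m_dot = 70.2 / 118.9
m_dot = 0.5904 kg/s

0.5904


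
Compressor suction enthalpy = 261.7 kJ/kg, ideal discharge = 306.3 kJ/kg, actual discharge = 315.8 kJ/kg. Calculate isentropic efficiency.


dh_ideal = 306.3 - 261.7 = 44.6 kJ/kg
dh_actual = 315.8 - 261.7 = 54.1 kJ/kg
eta_s = dh_ideal / dh_actual = 44.6 / 54.1
eta_s = 0.8244

0.8244


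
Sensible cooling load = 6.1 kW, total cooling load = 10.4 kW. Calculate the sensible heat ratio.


SHR = Q_sensible / Q_total
SHR = 6.1 / 10.4
SHR = 0.587

0.587


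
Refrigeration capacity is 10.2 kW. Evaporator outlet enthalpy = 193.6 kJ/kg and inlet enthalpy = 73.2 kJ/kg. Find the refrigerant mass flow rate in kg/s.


dh = 193.6 - 73.2 = 120.4 kJ/kg
m_dot = Q / dh = 10.2 / 120.4 = 0.0847 kg/s

0.0847


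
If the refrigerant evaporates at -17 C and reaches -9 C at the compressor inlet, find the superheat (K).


Superheat = T_suction - T_evap
Superheat = -9 - (-17)
Superheat = 8 K

8


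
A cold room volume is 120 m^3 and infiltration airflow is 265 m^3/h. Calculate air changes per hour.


ACH = flow / volume
ACH = 265 / 120
ACH = 2.208

2.208


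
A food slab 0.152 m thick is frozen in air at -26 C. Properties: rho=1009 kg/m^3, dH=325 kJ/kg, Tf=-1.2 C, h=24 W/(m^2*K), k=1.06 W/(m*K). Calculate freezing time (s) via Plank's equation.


dT = -1.2 - (-26) = 24.8 K
term1 = a/(2h) = 0.152/(2*24) = 0.003166666667
term2 = a^2/(8k) = 0.152^2/(8*1.06) = 0.002724528302
t = rho*dH*1000/dT * (term1 + term2)
t = 1009*325*1000/24.8 * (0.003166666667 + 0.002724528302)
t = 77898 s

77898


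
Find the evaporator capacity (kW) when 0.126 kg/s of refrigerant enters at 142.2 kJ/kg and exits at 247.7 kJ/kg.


dh = 247.7 - 142.2 = 105.5 kJ/kg
Q_evap = m_dot * dh = 0.126 * 105.5
Q_evap = 13.29 kW

13.29


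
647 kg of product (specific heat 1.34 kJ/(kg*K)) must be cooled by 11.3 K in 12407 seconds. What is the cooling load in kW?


Q = m * cp * dT / t
Q = 647 * 1.34 * 11.3 / 12407
Q = 0.79 kW

0.79


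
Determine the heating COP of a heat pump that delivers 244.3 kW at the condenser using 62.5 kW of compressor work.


COP_hp = Q_cond / W
COP_hp = 244.3 / 62.5
COP_hp = 3.909

3.909


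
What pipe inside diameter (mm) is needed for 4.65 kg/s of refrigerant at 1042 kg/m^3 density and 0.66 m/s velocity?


A = m_dot / (rho * v) = 4.65 / (1042 * 0.66) = 0.006761472692 m^2
d = sqrt(4*A/pi) * 1000
d = 92.8 mm

92.8


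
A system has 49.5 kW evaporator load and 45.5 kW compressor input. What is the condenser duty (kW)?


Q_cond = Q_evap + W
Q_cond = 49.5 + 45.5
Q_cond = 95.0 kW

95.0


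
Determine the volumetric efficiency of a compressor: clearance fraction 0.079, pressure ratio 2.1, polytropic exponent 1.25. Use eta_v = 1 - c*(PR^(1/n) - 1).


PR^(1/n) = 2.1^(1/1.25) = 1.81040373
eta_v = 1 - 0.079 * (1.81040373 - 1)
eta_v = 0.936

0.936


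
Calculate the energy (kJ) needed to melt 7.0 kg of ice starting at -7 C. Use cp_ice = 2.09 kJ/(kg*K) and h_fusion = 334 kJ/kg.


Sensible heat = cp * dT = 2.09 * 7 = 14.63 kJ/kg
Total per kg = 14.63 + 334 = 348.63 kJ/kg
Q = m * total = 7.0 * 348.63
Q = 2440.4 kJ

2440.4


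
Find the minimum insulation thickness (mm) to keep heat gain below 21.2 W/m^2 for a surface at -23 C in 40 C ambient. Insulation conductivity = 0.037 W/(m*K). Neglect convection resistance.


dT = 40 - (-23) = 63 K
thickness = k * dT / q_max * 1000
thickness = 0.037 * 63 / 21.2 * 1000
thickness = 110.0 mm

110.0


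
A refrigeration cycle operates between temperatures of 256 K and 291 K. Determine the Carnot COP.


dT = 291 - 256 = 35 K
COP_carnot = T_cold / dT = 256 / 35
COP_carnot = 7.314

7.314


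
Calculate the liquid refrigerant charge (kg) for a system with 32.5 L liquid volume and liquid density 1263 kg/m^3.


Charge = V * rho / 1000
Charge = 32.5 * 1263 / 1000
Charge = 41.05 kg

41.05


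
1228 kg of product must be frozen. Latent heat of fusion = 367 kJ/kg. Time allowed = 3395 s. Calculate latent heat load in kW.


Q_lat = m * h_fg / t
Q_lat = 1228 * 367 / 3395
Q_lat = 132.75 kW

132.75


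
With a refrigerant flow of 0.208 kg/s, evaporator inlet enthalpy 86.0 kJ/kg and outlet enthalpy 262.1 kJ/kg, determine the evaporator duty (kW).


dh = 262.1 - 86.0 = 176.1 kJ/kg
Q_evap = m_dot * dh = 0.208 * 176.1
Q_evap = 36.63 kW

36.63


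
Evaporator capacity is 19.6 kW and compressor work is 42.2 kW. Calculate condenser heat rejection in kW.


Q_cond = Q_evap + W
Q_cond = 19.6 + 42.2
Q_cond = 61.8 kW

61.8


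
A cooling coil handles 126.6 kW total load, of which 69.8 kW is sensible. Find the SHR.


SHR = Q_sensible / Q_total
SHR = 69.8 / 126.6
SHR = 0.551

0.551


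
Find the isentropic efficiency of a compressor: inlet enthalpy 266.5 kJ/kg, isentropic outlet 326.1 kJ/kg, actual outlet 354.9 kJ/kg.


dh_ideal = 326.1 - 266.5 = 59.6 kJ/kg
dh_actual = 354.9 - 266.5 = 88.4 kJ/kg
eta_s = dh_ideal / dh_actual = 59.6 / 88.4
eta_s = 0.6742

0.6742


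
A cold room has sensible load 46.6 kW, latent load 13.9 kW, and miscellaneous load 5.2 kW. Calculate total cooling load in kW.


Q_total = Q_s + Q_l + Q_misc
Q_total = 46.6 + 13.9 + 5.2
Q_total = 65.7 kW

65.7


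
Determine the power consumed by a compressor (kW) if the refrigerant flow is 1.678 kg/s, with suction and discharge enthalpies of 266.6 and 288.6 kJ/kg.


dh = 288.6 - 266.6 = 22.0 kJ/kg
W = m_dot * dh = 1.678 * 22.0 = 36.92 kW

36.92


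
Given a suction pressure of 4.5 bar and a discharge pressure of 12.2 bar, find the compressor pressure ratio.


PR = P_high / P_low
PR = 12.2 / 4.5
PR = 2.711

2.711


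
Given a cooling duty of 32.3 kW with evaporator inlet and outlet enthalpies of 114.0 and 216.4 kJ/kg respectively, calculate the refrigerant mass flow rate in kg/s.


dh = 216.4 - 114.0 = 102.4 kJ/kg
m_dot = Q / dh = 32.3 / 102.4 = 0.3154 kg/s

0.3154


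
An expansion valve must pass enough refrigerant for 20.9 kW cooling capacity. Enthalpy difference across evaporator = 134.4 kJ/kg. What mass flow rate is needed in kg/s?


m_dot = Q / dh
m_dot = 20.9 / 134.4
m_dot = 0.1555 kg/s

0.1555


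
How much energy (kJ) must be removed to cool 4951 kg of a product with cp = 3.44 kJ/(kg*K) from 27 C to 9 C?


dT = 27 - (9) = 18 K
Q = m * cp * dT = 4951 * 3.44 * 18
Q = 306566 kJ

306566


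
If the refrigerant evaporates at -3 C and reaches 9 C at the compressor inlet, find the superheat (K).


Superheat = T_suction - T_evap
Superheat = 9 - (-3)
Superheat = 12 K

12


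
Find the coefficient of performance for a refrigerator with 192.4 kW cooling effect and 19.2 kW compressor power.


COP = Q_evap / W
COP = 192.4 / 19.2
COP = 10.021

10.021


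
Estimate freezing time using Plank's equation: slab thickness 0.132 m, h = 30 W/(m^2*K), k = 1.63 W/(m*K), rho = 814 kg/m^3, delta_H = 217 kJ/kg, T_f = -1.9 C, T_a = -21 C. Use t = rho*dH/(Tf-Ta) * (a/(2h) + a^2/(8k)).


dT = -1.9 - (-21) = 19.1 K
term1 = a/(2h) = 0.132/(2*30) = 0.0022
term2 = a^2/(8k) = 0.132^2/(8*1.63) = 0.001336196319
t = rho*dH*1000/dT * (term1 + term2)
t = 814*217*1000/19.1 * (0.0022 + 0.001336196319)
t = 32703 s

32703


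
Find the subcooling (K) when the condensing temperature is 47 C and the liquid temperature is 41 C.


Subcooling = T_cond - T_liquid
Subcooling = 47 - 41
Subcooling = 6 K

6


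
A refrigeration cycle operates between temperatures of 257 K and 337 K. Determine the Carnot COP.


dT = 337 - 257 = 80 K
COP_carnot = T_cold / dT = 257 / 80
COP_carnot = 3.213

3.213


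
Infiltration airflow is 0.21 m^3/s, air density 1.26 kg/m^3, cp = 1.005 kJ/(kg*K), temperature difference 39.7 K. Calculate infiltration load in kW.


Q = V_dot * rho * cp * dT
Q = 0.21 * 1.26 * 1.005 * 39.7
Q = 10.557 kW

10.557


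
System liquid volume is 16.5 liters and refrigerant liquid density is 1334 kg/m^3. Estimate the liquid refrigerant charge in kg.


Charge = V * rho / 1000
Charge = 16.5 * 1334 / 1000
Charge = 22.01 kg

22.01


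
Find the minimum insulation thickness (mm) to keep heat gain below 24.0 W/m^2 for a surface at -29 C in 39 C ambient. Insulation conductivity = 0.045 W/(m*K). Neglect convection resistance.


dT = 39 - (-29) = 68 K
thickness = k * dT / q_max * 1000
thickness = 0.045 * 68 / 24.0 * 1000
thickness = 127.5 mm

127.5


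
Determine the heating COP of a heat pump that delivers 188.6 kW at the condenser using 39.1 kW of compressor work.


COP_hp = Q_cond / W
COP_hp = 188.6 / 39.1
COP_hp = 4.824

4.824


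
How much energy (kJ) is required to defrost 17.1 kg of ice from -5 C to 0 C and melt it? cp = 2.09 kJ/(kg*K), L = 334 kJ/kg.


Sensible heat = cp * dT = 2.09 * 5 = 10.45 kJ/kg
Total per kg = 10.45 + 334 = 344.45 kJ/kg
Q = m * total = 17.1 * 344.45
Q = 5890.1 kJ

5890.1


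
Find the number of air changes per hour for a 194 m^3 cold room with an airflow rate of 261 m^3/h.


ACH = flow / volume
ACH = 261 / 194
ACH = 1.345

1.345


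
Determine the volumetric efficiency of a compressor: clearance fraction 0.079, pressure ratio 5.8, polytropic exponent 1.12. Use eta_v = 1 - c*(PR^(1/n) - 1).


PR^(1/n) = 5.8^(1/1.12) = 4.80432233
eta_v = 1 - 0.079 * (4.80432233 - 1)
eta_v = 0.6995

0.6995


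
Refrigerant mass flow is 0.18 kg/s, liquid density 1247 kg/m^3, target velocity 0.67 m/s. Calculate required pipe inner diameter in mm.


A = m_dot / (rho * v) = 0.18 / (1247 * 0.67) = 0.000215442435 m^2
d = sqrt(4*A/pi) * 1000
d = 16.6 mm

16.6


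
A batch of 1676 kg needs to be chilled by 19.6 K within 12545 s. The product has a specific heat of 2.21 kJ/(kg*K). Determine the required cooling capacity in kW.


Q = m * cp * dT / t
Q = 1676 * 2.21 * 19.6 / 12545
Q = 5.787 kW

5.787


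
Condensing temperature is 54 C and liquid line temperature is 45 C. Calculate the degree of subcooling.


Subcooling = T_cond - T_liquid
Subcooling = 54 - 45
Subcooling = 9 K

9


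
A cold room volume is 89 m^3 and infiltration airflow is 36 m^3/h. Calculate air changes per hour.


ACH = flow / volume
ACH = 36 / 89
ACH = 0.404

0.404


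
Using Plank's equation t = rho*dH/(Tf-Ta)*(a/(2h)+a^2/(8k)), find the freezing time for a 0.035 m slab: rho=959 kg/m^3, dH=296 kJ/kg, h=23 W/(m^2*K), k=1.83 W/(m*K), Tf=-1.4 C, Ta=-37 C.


dT = -1.4 - (-37) = 35.6 K
term1 = a/(2h) = 0.035/(2*23) = 0.0007608695652
term2 = a^2/(8k) = 0.035^2/(8*1.83) = 0.00008367486339
t = rho*dH*1000/dT * (term1 + term2)
t = 959*296*1000/35.6 * (0.0007608695652 + 0.00008367486339)
t = 6734 s

6734


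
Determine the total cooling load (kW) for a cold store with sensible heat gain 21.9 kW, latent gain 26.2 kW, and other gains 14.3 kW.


Q_total = Q_s + Q_l + Q_misc
Q_total = 21.9 + 26.2 + 14.3
Q_total = 62.4 kW

62.4


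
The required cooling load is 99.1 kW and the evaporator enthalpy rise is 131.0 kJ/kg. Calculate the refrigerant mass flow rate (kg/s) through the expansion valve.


m_dot = Q / dh
m_dot = 99.1 / 131.0
m_dot = 0.7565 kg/s

0.7565


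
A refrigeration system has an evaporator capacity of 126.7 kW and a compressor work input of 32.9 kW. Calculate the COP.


COP = Q_evap / W
COP = 126.7 / 32.9
COP = 3.851

3.851


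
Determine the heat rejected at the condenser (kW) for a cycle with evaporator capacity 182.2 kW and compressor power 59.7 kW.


Q_cond = Q_evap + W
Q_cond = 182.2 + 59.7
Q_cond = 241.9 kW

241.9


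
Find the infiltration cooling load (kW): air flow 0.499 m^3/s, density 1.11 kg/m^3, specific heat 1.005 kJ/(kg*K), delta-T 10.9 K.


Q = V_dot * rho * cp * dT
Q = 0.499 * 1.11 * 1.005 * 10.9
Q = 6.068 kW

6.068


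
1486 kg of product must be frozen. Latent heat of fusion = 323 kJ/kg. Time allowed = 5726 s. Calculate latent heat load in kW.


Q_lat = m * h_fg / t
Q_lat = 1486 * 323 / 5726
Q_lat = 83.82 kW

83.82


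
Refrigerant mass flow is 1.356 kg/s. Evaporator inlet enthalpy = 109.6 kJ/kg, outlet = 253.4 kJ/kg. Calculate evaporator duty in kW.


dh = 253.4 - 109.6 = 143.8 kJ/kg
Q_evap = m_dot * dh = 1.356 * 143.8
Q_evap = 194.99 kW

194.99


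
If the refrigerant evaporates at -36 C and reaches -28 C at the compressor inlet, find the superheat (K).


Superheat = T_suction - T_evap
Superheat = -28 - (-36)
Superheat = 8 K

8


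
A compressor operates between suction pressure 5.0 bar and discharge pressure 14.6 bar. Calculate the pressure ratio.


PR = P_high / P_low
PR = 14.6 / 5.0
PR = 2.92

2.92


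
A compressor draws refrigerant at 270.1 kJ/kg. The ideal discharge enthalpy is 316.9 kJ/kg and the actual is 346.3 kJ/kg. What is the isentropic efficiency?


dh_ideal = 316.9 - 270.1 = 46.8 kJ/kg
dh_actual = 346.3 - 270.1 = 76.2 kJ/kg
eta_s = dh_ideal / dh_actual = 46.8 / 76.2
eta_s = 0.6142

0.6142


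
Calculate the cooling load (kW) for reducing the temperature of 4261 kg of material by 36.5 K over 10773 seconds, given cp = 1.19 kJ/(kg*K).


Q = m * cp * dT / t
Q = 4261 * 1.19 * 36.5 / 10773
Q = 17.18 kW

17.18


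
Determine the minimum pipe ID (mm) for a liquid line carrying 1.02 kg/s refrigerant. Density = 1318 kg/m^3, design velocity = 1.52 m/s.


A = m_dot / (rho * v) = 1.02 / (1318 * 1.52) = 0.000509144637 m^2
d = sqrt(4*A/pi) * 1000
d = 25.5 mm

25.5


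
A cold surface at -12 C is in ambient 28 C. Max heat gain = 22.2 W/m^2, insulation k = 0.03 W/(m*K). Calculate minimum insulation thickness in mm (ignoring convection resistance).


dT = 28 - (-12) = 40 K
thickness = k * dT / q_max * 1000
thickness = 0.03 * 40 / 22.2 * 1000
thickness = 54.1 mm

54.1


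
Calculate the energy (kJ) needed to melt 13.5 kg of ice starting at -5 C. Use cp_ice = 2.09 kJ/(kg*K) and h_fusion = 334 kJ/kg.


Sensible heat = cp * dT = 2.09 * 5 = 10.45 kJ/kg
Total per kg = 10.45 + 334 = 344.45 kJ/kg
Q = m * total = 13.5 * 344.45
Q = 4650.1 kJ

4650.1


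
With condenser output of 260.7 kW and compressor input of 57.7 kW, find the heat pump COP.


COP_hp = Q_cond / W
COP_hp = 260.7 / 57.7
COP_hp = 4.518

4.518


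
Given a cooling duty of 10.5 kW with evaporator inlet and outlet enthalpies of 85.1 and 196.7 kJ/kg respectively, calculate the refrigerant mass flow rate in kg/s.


dh = 196.7 - 85.1 = 111.6 kJ/kg
m_dot = Q / dh = 10.5 / 111.6 = 0.0941 kg/s

0.0941


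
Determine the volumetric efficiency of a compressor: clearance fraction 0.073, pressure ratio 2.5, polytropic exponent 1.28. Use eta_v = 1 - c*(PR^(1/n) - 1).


PR^(1/n) = 2.5^(1/1.28) = 2.04592935
eta_v = 1 - 0.073 * (2.04592935 - 1)
eta_v = 0.9236

0.9236


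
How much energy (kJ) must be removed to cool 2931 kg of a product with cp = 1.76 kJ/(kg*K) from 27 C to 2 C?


dT = 27 - (2) = 25 K
Q = m * cp * dT = 2931 * 1.76 * 25
Q = 128964 kJ

128964


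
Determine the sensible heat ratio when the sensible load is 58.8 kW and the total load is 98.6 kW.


SHR = Q_sensible / Q_total
SHR = 58.8 / 98.6
SHR = 0.596

0.596


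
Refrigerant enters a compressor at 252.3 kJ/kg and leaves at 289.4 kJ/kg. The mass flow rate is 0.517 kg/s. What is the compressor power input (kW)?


dh = 289.4 - 252.3 = 37.1 kJ/kg
W = m_dot * dh = 0.517 * 37.1 = 19.18 kW

19.18


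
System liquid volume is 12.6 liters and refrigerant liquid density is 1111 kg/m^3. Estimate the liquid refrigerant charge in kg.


Charge = V * rho / 1000
Charge = 12.6 * 1111 / 1000
Charge = 14.0 kg

14.0


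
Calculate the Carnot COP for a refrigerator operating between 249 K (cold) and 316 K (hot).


dT = 316 - 249 = 67 K
COP_carnot = T_cold / dT = 249 / 67
COP_carnot = 3.716

3.716


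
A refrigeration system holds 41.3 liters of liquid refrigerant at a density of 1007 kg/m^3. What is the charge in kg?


Charge = V * rho / 1000
Charge = 41.3 * 1007 / 1000
Charge = 41.59 kg

41.59


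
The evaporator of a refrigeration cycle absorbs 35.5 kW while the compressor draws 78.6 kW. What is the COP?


COP = Q_evap / W
COP = 35.5 / 78.6
COP = 0.452

0.452


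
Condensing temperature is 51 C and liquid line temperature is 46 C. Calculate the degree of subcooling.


Subcooling = T_cond - T_liquid
Subcooling = 51 - 46
Subcooling = 5 K

5


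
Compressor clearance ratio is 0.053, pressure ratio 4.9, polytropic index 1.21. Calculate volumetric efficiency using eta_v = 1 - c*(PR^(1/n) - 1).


PR^(1/n) = 4.9^(1/1.21) = 3.71886132
eta_v = 1 - 0.053 * (3.71886132 - 1)
eta_v = 0.8559

0.8559


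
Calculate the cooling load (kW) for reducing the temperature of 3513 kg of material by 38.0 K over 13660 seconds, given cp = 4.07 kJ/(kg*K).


Q = m * cp * dT / t
Q = 3513 * 4.07 * 38.0 / 13660
Q = 39.775 kW

39.775


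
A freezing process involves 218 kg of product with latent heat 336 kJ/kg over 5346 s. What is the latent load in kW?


Q_lat = m * h_fg / t
Q_lat = 218 * 336 / 5346
Q_lat = 13.7 kW

13.7


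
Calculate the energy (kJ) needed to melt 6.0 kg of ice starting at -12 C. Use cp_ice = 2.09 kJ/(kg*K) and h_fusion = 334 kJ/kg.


Sensible heat = cp * dT = 2.09 * 12 = 25.08 kJ/kg
Total per kg = 25.08 + 334 = 359.08 kJ/kg
Q = m * total = 6.0 * 359.08
Q = 2154.5 kJ

2154.5


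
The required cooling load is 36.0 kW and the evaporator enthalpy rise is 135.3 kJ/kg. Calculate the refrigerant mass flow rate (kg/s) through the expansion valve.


m_dot = Q / dh
m_dot = 36.0 / 135.3
m_dot = 0.2661 kg/s

0.2661


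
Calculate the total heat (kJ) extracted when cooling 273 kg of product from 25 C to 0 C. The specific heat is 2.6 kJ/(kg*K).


dT = 25 - (0) = 25 K
Q = m * cp * dT = 273 * 2.6 * 25
Q = 17745 kJ

17745


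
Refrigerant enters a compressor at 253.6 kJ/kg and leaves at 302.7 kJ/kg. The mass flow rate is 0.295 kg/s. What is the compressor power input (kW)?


dh = 302.7 - 253.6 = 49.1 kJ/kg
W = m_dot * dh = 0.295 * 49.1 = 14.48 kW

14.48


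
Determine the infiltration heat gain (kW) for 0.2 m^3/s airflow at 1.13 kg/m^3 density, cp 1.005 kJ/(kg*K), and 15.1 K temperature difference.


Q = V_dot * rho * cp * dT
Q = 0.2 * 1.13 * 1.005 * 15.1
Q = 3.43 kW

3.43


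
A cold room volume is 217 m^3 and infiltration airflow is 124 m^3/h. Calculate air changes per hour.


ACH = flow / volume
ACH = 124 / 217
ACH = 0.571

0.571


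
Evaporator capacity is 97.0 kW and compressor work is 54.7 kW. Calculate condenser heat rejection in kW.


Q_cond = Q_evap + W
Q_cond = 97.0 + 54.7
Q_cond = 151.7 kW

151.7


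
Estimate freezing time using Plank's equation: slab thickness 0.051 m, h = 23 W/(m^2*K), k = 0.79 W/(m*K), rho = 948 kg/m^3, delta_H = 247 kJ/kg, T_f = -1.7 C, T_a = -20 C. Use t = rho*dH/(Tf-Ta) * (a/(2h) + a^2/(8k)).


dT = -1.7 - (-20) = 18.3 K
term1 = a/(2h) = 0.051/(2*23) = 0.001108695652
term2 = a^2/(8k) = 0.051^2/(8*0.79) = 0.0004115506329
t = rho*dH*1000/dT * (term1 + term2)
t = 948*247*1000/18.3 * (0.001108695652 + 0.0004115506329)
t = 19452 s

19452


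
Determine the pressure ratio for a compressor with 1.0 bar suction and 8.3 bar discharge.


PR = P_high / P_low
PR = 8.3 / 1.0
PR = 8.3

8.3


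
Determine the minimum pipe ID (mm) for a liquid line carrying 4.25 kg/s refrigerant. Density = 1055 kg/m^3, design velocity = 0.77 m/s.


A = m_dot / (rho * v) = 4.25 / (1055 * 0.77) = 0.00523173509 m^2
d = sqrt(4*A/pi) * 1000
d = 81.6 mm

81.6


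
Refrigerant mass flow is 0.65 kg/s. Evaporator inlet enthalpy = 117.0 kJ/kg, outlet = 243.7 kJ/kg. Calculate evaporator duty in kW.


dh = 243.7 - 117.0 = 126.7 kJ/kg
Q_evap = m_dot * dh = 0.65 * 126.7
Q_evap = 82.36 kW

82.36


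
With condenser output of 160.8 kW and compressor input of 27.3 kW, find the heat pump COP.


COP_hp = Q_cond / W
COP_hp = 160.8 / 27.3
COP_hp = 5.89

5.89


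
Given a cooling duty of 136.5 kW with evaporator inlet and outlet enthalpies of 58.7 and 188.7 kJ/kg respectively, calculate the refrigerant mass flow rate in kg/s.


dh = 188.7 - 58.7 = 130.0 kJ/kg
m_dot = Q / dh = 136.5 / 130.0 = 1.05 kg/s

1.05


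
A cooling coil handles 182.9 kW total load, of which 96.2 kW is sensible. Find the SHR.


SHR = Q_sensible / Q_total
SHR = 96.2 / 182.9
SHR = 0.526

0.526


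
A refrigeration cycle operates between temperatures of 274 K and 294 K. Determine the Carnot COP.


dT = 294 - 274 = 20 K
COP_carnot = T_cold / dT = 274 / 20
COP_carnot = 13.7

13.7


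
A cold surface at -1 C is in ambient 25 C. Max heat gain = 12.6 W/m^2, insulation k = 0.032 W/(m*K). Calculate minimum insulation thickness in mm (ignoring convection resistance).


dT = 25 - (-1) = 26 K
thickness = k * dT / q_max * 1000
thickness = 0.032 * 26 / 12.6 * 1000
thickness = 66.0 mm

66.0


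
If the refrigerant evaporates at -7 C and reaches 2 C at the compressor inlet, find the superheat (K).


Superheat = T_suction - T_evap
Superheat = 2 - (-7)
Superheat = 9 K

9


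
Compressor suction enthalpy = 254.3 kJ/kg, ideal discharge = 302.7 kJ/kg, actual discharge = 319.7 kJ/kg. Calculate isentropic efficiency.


dh_ideal = 302.7 - 254.3 = 48.4 kJ/kg
dh_actual = 319.7 - 254.3 = 65.4 kJ/kg
eta_s = dh_ideal / dh_actual = 48.4 / 65.4
eta_s = 0.7401

0.7401


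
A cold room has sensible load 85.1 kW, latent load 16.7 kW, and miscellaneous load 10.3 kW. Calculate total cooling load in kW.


Q_total = Q_s + Q_l + Q_misc
Q_total = 85.1 + 16.7 + 10.3
Q_total = 112.1 kW

112.1


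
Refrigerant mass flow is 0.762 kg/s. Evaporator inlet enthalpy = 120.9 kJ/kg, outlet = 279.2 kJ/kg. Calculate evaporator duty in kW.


dh = 279.2 - 120.9 = 158.3 kJ/kg
Q_evap = m_dot * dh = 0.762 * 158.3
Q_evap = 120.62 kW

120.62


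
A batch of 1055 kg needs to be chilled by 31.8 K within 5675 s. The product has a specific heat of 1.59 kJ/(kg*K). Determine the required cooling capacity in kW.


Q = m * cp * dT / t
Q = 1055 * 1.59 * 31.8 / 5675
Q = 9.4 kW

9.4


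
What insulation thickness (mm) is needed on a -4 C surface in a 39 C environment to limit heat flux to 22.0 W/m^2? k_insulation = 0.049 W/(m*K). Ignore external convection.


dT = 39 - (-4) = 43 K
thickness = k * dT / q_max * 1000
thickness = 0.049 * 43 / 22.0 * 1000
thickness = 95.8 mm

95.8


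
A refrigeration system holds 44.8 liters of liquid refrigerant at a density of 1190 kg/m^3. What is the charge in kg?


Charge = V * rho / 1000
Charge = 44.8 * 1190 / 1000
Charge = 53.31 kg

53.31


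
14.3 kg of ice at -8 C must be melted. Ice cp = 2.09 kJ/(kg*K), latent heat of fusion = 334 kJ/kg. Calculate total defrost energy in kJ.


Sensible heat = cp * dT = 2.09 * 8 = 16.72 kJ/kg
Total per kg = 16.72 + 334 = 350.72 kJ/kg
Q = m * total = 14.3 * 350.72
Q = 5015.3 kJ

5015.3


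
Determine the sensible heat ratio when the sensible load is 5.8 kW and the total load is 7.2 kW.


SHR = Q_sensible / Q_total
SHR = 5.8 / 7.2
SHR = 0.806

0.806


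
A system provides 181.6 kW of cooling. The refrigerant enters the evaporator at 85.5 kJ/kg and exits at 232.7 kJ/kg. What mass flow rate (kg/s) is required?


dh = 232.7 - 85.5 = 147.2 kJ/kg
m_dot = Q / dh = 181.6 / 147.2 = 1.2337 kg/s

1.2337


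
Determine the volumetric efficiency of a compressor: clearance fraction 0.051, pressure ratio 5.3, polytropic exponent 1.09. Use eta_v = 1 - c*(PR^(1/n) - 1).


PR^(1/n) = 5.3^(1/1.09) = 4.61820572
eta_v = 1 - 0.051 * (4.61820572 - 1)
eta_v = 0.8155

0.8155


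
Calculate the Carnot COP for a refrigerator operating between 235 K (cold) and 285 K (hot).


dT = 285 - 235 = 50 K
COP_carnot = T_cold / dT = 235 / 50
COP_carnot = 4.7

4.7


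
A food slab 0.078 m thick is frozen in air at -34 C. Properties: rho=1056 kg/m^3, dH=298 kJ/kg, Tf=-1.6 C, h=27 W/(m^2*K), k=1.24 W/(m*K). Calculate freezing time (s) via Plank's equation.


dT = -1.6 - (-34) = 32.4 K
term1 = a/(2h) = 0.078/(2*27) = 0.001444444444
term2 = a^2/(8k) = 0.078^2/(8*1.24) = 0.0006133064516
t = rho*dH*1000/dT * (term1 + term2)
t = 1056*298*1000/32.4 * (0.001444444444 + 0.0006133064516)
t = 19986 s

19986


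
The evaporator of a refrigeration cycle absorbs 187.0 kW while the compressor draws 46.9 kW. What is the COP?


COP = Q_evap / W
COP = 187.0 / 46.9
COP = 3.987

3.987


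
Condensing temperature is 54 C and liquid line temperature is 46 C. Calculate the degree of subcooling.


Subcooling = T_cond - T_liquid
Subcooling = 54 - 46
Subcooling = 8 K

8


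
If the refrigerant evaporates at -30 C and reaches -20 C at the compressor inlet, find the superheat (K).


Superheat = T_suction - T_evap
Superheat = -20 - (-30)
Superheat = 10 K

10


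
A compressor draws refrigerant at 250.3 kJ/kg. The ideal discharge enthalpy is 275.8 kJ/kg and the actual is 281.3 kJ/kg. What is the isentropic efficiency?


dh_ideal = 275.8 - 250.3 = 25.5 kJ/kg
dh_actual = 281.3 - 250.3 = 31.0 kJ/kg
eta_s = dh_ideal / dh_actual = 25.5 / 31.0
eta_s = 0.8226

0.8226


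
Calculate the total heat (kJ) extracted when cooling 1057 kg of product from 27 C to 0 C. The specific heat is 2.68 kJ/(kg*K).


dT = 27 - (0) = 27 K
Q = m * cp * dT = 1057 * 2.68 * 27
Q = 76485 kJ

76485


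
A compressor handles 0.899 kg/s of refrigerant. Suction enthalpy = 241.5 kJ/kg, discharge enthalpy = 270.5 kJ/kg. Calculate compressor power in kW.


dh = 270.5 - 241.5 = 29.0 kJ/kg
W = m_dot * dh = 0.899 * 29.0 = 26.07 kW

26.07


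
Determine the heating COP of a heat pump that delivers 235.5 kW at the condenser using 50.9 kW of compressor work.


COP_hp = Q_cond / W
COP_hp = 235.5 / 50.9
COP_hp = 4.627

4.627


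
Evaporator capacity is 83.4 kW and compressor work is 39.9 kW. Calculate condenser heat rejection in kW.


Q_cond = Q_evap + W
Q_cond = 83.4 + 39.9
Q_cond = 123.3 kW

123.3


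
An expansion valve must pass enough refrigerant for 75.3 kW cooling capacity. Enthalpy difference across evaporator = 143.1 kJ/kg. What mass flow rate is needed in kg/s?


m_dot = Q / dh
m_dot = 75.3 / 143.1
m_dot = 0.5262 kg/s

0.5262


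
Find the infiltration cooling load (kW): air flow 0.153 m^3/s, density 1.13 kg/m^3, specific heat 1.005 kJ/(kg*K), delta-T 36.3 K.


Q = V_dot * rho * cp * dT
Q = 0.153 * 1.13 * 1.005 * 36.3
Q = 6.307 kW

6.307


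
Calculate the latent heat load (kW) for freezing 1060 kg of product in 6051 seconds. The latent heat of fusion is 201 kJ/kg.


Q_lat = m * h_fg / t
Q_lat = 1060 * 201 / 6051
Q_lat = 35.21 kW

35.21


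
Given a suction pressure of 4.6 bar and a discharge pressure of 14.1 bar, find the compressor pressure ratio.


PR = P_high / P_low
PR = 14.1 / 4.6
PR = 3.065

3.065


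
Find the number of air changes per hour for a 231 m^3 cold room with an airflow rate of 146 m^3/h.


ACH = flow / volume
ACH = 146 / 231
ACH = 0.632

0.632


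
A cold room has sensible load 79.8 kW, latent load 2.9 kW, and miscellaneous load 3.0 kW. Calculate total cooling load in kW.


Q_total = Q_s + Q_l + Q_misc
Q_total = 79.8 + 2.9 + 3.0
Q_total = 85.7 kW

85.7


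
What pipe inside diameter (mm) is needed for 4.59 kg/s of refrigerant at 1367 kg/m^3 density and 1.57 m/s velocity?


A = m_dot / (rho * v) = 4.59 / (1367 * 1.57) = 0.00213867365 m^2
d = sqrt(4*A/pi) * 1000
d = 52.2 mm

52.2


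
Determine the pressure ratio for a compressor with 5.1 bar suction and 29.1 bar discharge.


PR = P_high / P_low
PR = 29.1 / 5.1
PR = 5.706

5.706


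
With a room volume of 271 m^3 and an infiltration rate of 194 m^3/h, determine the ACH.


ACH = flow / volume
ACH = 194 / 271
ACH = 0.716

0.716


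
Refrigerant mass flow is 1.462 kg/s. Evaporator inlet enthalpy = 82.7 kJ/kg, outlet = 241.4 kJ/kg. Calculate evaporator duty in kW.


dh = 241.4 - 82.7 = 158.7 kJ/kg
Q_evap = m_dot * dh = 1.462 * 158.7
Q_evap = 232.02 kW

232.02


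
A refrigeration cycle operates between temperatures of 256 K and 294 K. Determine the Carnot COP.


dT = 294 - 256 = 38 K
COP_carnot = T_cold / dT = 256 / 38
COP_carnot = 6.737

6.737


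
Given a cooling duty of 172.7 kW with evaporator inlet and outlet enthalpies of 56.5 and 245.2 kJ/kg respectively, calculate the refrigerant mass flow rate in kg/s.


dh = 245.2 - 56.5 = 188.7 kJ/kg
m_dot = Q / dh = 172.7 / 188.7 = 0.9152 kg/s

0.9152


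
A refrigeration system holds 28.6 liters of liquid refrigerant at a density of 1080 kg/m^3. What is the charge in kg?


Charge = V * rho / 1000
Charge = 28.6 * 1080 / 1000
Charge = 30.89 kg

30.89


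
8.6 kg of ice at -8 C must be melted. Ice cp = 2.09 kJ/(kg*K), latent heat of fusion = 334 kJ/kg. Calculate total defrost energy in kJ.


Sensible heat = cp * dT = 2.09 * 8 = 16.72 kJ/kg
Total per kg = 16.72 + 334 = 350.72 kJ/kg
Q = m * total = 8.6 * 350.72
Q = 3016.2 kJ

3016.2


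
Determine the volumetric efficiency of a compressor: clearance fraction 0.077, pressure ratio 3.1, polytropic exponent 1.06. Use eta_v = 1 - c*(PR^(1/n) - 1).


PR^(1/n) = 3.1^(1/1.06) = 2.90769445
eta_v = 1 - 0.077 * (2.90769445 - 1)
eta_v = 0.8531

0.8531


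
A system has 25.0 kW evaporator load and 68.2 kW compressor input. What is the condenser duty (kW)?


Q_cond = Q_evap + W
Q_cond = 25.0 + 68.2
Q_cond = 93.2 kW

93.2


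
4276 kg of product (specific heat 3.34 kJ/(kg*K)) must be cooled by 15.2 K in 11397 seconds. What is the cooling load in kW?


Q = m * cp * dT / t
Q = 4276 * 3.34 * 15.2 / 11397
Q = 19.047 kW

19.047


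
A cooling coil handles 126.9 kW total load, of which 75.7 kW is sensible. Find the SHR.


SHR = Q_sensible / Q_total
SHR = 75.7 / 126.9
SHR = 0.597

0.597


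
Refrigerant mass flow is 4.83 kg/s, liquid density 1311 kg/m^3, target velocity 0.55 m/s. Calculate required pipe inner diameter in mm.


A = m_dot / (rho * v) = 4.83 / (1311 * 0.55) = 0.006698564593 m^2
d = sqrt(4*A/pi) * 1000
d = 92.4 mm

92.4


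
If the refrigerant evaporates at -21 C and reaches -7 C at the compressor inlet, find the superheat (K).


Superheat = T_suction - T_evap
Superheat = -7 - (-21)
Superheat = 14 K

14


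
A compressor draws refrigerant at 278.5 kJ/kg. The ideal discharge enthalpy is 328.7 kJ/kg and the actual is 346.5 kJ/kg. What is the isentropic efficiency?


dh_ideal = 328.7 - 278.5 = 50.2 kJ/kg
dh_actual = 346.5 - 278.5 = 68.0 kJ/kg
eta_s = dh_ideal / dh_actual = 50.2 / 68.0
eta_s = 0.7382

0.7382


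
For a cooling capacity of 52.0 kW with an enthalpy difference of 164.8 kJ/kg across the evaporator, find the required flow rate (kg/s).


m_dot = Q / dh
m_dot = 52.0 / 164.8
m_dot = 0.3155 kg/s

0.3155


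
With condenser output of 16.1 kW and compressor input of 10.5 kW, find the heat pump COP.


COP_hp = Q_cond / W
COP_hp = 16.1 / 10.5
COP_hp = 1.533

1.533


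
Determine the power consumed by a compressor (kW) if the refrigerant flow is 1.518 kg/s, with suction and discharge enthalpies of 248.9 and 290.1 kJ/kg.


dh = 290.1 - 248.9 = 41.2 kJ/kg
W = m_dot * dh = 1.518 * 41.2 = 62.54 kW

62.54


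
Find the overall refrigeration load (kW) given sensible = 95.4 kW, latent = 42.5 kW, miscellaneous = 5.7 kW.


Q_total = Q_s + Q_l + Q_misc
Q_total = 95.4 + 42.5 + 5.7
Q_total = 143.6 kW

143.6


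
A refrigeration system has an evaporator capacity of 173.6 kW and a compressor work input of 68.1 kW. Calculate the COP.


COP = Q_evap / W
COP = 173.6 / 68.1
COP = 2.549

2.549
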